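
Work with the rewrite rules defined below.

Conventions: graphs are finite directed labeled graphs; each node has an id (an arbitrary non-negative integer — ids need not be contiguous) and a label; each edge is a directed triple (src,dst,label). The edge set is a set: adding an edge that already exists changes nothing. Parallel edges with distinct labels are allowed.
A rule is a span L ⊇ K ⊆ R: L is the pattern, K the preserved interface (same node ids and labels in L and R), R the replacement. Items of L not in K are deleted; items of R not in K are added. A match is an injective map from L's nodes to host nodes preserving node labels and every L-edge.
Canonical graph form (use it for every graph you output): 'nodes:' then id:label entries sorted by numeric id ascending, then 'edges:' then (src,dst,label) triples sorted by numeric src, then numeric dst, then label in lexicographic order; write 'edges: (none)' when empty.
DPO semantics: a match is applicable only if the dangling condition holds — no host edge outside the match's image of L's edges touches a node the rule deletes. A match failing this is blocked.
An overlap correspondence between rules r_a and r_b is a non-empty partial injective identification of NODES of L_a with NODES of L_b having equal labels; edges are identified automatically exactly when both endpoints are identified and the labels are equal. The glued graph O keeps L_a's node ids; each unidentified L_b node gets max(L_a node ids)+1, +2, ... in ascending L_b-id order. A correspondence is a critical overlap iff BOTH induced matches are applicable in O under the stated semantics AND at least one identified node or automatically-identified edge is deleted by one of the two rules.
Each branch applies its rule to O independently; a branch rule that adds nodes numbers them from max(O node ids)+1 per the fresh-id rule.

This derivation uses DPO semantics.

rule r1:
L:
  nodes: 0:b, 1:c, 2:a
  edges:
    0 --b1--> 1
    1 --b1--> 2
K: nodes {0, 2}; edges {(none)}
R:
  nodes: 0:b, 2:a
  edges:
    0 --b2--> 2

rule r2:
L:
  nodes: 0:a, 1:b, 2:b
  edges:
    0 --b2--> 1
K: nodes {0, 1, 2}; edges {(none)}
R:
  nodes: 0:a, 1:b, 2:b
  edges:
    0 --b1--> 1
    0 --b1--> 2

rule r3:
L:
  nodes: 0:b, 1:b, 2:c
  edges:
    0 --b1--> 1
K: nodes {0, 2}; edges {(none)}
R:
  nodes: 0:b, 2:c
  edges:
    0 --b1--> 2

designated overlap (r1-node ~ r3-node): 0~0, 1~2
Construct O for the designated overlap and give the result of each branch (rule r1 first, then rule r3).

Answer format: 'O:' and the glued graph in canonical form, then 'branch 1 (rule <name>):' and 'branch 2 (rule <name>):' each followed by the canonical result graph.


O:
nodes: 0:b, 1:c, 2:a, 3:b
edges: (0,1,b1); (0,3,b1); (1,2,b1)
branch 1 (rule r1):
nodes: 0:b, 2:a, 3:b
edges: (0,2,b2); (0,3,b1)
branch 2 (rule r3):
nodes: 0:b, 1:c, 2:a
edges: (0,1,b1); (1,2,b1)


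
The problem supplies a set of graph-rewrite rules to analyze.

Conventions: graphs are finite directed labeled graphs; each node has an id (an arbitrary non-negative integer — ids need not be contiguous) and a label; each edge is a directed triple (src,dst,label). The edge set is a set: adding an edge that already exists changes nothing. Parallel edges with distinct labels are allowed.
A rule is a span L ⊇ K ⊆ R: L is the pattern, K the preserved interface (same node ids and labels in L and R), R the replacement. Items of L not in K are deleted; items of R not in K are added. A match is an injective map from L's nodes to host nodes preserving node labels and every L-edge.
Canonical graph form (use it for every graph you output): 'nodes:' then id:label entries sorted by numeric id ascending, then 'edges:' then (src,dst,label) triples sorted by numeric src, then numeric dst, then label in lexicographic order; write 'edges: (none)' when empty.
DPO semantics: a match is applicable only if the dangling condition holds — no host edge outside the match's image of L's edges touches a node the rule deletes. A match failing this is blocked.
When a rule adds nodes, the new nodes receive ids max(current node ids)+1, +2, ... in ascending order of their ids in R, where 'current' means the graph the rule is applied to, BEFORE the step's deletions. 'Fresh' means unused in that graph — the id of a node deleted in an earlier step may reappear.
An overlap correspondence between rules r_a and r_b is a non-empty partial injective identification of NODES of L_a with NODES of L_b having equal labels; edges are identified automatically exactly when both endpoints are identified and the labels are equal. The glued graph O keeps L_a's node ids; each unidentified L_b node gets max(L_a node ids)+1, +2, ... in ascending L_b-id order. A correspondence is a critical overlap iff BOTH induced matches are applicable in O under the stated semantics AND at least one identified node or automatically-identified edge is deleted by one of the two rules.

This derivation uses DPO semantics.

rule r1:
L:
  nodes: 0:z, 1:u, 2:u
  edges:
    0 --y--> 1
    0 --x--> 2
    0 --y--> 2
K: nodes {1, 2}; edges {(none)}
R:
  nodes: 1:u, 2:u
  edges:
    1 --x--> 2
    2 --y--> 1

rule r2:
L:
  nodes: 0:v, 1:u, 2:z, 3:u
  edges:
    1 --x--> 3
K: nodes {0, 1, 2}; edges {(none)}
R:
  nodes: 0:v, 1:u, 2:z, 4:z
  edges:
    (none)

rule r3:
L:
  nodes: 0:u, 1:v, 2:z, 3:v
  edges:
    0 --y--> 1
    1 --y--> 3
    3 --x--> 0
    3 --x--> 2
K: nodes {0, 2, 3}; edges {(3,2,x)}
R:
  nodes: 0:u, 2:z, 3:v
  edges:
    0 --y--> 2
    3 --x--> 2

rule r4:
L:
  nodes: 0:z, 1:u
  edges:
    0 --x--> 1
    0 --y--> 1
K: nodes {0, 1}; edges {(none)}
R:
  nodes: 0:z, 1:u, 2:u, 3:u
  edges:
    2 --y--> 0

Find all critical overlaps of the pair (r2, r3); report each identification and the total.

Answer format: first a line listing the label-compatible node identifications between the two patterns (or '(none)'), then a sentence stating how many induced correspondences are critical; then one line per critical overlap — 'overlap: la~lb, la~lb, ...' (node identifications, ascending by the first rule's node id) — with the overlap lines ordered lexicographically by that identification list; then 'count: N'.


label-compatible node identifications between L(r2) and L(r3): 0~1, 0~3, 1~0, 2~2, 3~0
4 of the induced correspondences are critical overlaps of r2 and r3.
overlap: 0~1
overlap: 0~1, 1~0
overlap: 0~1, 1~0, 2~2
overlap: 0~1, 2~2
count: 4


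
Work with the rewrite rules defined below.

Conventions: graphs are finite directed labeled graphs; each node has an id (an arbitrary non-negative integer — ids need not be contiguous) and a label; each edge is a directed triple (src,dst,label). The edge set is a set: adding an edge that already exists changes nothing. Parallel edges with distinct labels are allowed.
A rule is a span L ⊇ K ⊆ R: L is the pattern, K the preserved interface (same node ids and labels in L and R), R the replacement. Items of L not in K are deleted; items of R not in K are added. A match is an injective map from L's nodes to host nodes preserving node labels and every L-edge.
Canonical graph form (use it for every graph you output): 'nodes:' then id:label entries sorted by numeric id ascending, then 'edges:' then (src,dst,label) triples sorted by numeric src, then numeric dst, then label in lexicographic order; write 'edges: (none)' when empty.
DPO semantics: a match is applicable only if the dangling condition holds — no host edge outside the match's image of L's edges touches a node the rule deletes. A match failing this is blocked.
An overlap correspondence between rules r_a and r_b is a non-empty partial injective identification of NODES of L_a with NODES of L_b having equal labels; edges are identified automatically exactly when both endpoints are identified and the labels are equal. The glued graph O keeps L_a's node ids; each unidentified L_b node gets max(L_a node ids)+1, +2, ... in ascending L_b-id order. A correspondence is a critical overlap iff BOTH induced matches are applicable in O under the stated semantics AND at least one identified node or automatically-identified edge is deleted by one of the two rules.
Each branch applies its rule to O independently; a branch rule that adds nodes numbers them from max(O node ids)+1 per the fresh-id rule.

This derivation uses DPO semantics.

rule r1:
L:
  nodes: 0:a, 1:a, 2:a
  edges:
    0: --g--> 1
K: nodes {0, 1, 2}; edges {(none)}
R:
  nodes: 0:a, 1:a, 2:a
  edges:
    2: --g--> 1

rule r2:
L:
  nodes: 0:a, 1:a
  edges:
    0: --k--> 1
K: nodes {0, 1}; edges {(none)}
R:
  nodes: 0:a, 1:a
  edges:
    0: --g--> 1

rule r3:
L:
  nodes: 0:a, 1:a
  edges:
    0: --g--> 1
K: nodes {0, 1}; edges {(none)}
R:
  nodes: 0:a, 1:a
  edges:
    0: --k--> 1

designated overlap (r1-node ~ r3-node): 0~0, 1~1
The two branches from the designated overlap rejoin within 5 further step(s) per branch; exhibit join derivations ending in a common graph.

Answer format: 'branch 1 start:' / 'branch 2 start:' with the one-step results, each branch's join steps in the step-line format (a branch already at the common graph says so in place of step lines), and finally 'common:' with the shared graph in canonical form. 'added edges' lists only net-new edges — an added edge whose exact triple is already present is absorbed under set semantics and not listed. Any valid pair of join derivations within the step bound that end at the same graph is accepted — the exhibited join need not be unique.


branch 1 start:
nodes: 0:a, 1:a, 2:a
edges: (2,1,g)
branch 2 start:
nodes: 0:a, 1:a, 2:a
edges: (0,1,k)
branch 1 step 1: rule r1; match: 0->2, 1->1, 2->0; deleted nodes (none); deleted edges (2,1,g); added nodes (none); added edges (0,1,g); result: nodes: 0:a, 1:a, 2:a edges: (0,1,g)
branch 2 step 1: rule r2; match: 0->0, 1->1; deleted nodes (none); deleted edges (0,1,k); added nodes (none); added edges (0,1,g); result: nodes: 0:a, 1:a, 2:a edges: (0,1,g)
common:
nodes: 0:a, 1:a, 2:a
edges: (0,1,g)


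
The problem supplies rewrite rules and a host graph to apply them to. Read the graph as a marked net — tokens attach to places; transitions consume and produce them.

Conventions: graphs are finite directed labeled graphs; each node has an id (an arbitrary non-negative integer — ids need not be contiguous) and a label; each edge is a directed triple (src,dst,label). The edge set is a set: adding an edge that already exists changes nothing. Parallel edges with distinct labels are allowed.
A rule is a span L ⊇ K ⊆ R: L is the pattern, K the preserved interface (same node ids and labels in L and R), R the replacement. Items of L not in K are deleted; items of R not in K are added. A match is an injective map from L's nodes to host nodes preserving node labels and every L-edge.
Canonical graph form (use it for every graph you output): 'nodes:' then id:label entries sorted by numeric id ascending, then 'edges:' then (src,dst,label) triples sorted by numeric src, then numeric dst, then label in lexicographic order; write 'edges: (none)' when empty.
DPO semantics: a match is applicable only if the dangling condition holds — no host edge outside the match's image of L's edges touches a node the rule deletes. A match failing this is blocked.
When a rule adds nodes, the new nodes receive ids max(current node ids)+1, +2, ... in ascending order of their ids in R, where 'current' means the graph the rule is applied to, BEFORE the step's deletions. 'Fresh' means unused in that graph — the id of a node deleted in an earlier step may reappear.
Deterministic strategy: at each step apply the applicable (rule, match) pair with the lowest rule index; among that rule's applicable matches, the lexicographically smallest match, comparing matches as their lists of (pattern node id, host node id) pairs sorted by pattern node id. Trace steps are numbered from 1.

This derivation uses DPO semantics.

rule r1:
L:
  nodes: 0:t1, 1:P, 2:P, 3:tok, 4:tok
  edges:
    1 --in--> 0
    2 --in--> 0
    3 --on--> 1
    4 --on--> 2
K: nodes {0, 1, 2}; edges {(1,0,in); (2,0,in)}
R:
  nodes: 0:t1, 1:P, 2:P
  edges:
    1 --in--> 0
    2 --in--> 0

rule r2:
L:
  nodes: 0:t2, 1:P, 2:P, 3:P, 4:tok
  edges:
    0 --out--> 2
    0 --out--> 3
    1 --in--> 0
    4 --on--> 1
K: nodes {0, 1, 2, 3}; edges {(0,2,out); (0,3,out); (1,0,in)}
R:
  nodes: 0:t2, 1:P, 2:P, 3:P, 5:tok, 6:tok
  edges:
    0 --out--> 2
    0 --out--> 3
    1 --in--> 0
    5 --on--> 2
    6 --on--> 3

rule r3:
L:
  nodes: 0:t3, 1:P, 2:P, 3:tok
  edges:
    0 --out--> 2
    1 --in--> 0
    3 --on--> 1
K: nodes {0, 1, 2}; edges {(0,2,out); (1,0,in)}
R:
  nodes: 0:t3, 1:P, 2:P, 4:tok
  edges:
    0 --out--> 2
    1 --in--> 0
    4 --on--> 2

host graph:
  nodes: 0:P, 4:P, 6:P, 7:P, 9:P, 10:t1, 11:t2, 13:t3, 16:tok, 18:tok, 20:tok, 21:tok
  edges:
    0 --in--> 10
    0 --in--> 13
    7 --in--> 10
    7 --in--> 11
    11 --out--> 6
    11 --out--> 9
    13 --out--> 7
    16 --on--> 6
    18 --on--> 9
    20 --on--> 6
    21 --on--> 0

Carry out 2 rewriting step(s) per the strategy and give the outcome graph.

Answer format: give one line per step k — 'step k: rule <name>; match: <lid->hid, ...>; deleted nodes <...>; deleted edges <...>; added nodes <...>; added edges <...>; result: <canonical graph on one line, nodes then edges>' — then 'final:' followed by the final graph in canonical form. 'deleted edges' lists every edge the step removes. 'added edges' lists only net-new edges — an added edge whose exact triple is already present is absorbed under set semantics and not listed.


step 1: rule r3; match: 0->13, 1->0, 2->7, 3->21; deleted nodes 21; deleted edges (21,0,on); added nodes 22; added edges (22,7,on); result: nodes: 0:P, 4:P, 6:P, 7:P, 9:P, 10:t1, 11:t2, 13:t3, 16:tok, 18:tok, 20:tok, 22:tok edges: (0,10,in); (0,13,in); (7,10,in); (7,11,in); (11,6,out); (11,9,out); (13,7,out); (16,6,on); (18,9,on); (20,6,on); (22,7,on)
step 2: rule r2; match: 0->11, 1->7, 2->6, 3->9, 4->22; deleted nodes 22; deleted edges (22,7,on); added nodes 23, 24; added edges (23,6,on); (24,9,on); result: nodes: 0:P, 4:P, 6:P, 7:P, 9:P, 10:t1, 11:t2, 13:t3, 16:tok, 18:tok, 20:tok, 23:tok, 24:tok edges: (0,10,in); (0,13,in); (7,10,in); (7,11,in); (11,6,out); (11,9,out); (13,7,out); (16,6,on); (18,9,on); (20,6,on); (23,6,on); (24,9,on)
final:
nodes: 0:P, 4:P, 6:P, 7:P, 9:P, 10:t1, 11:t2, 13:t3, 16:tok, 18:tok, 20:tok, 23:tok, 24:tok
edges: (0,10,in); (0,13,in); (7,10,in); (7,11,in); (11,6,out); (11,9,out); (13,7,out); (16,6,on); (18,9,on); (20,6,on); (23,6,on); (24,9,on)


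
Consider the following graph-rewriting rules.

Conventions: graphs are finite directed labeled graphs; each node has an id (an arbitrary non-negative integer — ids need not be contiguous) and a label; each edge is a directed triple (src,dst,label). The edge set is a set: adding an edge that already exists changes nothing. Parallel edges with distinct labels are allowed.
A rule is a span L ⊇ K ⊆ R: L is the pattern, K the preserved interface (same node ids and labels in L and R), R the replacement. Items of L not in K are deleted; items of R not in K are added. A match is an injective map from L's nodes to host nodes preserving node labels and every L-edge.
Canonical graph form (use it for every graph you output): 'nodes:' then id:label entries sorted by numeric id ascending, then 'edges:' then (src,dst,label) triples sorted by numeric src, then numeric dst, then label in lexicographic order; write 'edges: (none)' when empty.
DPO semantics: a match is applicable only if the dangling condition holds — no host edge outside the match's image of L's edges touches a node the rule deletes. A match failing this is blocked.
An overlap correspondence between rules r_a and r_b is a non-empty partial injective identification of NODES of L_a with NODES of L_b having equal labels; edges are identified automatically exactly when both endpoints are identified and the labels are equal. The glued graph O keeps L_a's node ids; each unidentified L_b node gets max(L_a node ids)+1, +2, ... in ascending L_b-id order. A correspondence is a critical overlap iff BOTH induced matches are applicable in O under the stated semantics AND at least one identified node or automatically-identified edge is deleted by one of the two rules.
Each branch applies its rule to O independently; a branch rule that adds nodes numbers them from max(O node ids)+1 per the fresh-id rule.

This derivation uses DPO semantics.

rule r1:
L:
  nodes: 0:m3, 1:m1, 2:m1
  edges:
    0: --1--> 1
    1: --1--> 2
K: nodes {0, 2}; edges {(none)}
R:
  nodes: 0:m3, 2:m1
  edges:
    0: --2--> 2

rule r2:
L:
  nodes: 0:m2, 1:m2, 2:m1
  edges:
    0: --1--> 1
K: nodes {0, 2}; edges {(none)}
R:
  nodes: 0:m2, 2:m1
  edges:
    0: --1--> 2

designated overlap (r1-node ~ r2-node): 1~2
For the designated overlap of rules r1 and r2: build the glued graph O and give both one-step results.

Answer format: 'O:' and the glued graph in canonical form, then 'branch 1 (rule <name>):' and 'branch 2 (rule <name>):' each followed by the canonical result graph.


O:
nodes: 0:m3, 1:m1, 2:m1, 3:m2, 4:m2
edges: (0,1,1); (1,2,1); (3,4,1)
branch 1 (rule r1):
nodes: 0:m3, 2:m1, 3:m2, 4:m2
edges: (0,2,2); (3,4,1)
branch 2 (rule r2):
nodes: 0:m3, 1:m1, 2:m1, 3:m2
edges: (0,1,1); (1,2,1); (3,1,1)


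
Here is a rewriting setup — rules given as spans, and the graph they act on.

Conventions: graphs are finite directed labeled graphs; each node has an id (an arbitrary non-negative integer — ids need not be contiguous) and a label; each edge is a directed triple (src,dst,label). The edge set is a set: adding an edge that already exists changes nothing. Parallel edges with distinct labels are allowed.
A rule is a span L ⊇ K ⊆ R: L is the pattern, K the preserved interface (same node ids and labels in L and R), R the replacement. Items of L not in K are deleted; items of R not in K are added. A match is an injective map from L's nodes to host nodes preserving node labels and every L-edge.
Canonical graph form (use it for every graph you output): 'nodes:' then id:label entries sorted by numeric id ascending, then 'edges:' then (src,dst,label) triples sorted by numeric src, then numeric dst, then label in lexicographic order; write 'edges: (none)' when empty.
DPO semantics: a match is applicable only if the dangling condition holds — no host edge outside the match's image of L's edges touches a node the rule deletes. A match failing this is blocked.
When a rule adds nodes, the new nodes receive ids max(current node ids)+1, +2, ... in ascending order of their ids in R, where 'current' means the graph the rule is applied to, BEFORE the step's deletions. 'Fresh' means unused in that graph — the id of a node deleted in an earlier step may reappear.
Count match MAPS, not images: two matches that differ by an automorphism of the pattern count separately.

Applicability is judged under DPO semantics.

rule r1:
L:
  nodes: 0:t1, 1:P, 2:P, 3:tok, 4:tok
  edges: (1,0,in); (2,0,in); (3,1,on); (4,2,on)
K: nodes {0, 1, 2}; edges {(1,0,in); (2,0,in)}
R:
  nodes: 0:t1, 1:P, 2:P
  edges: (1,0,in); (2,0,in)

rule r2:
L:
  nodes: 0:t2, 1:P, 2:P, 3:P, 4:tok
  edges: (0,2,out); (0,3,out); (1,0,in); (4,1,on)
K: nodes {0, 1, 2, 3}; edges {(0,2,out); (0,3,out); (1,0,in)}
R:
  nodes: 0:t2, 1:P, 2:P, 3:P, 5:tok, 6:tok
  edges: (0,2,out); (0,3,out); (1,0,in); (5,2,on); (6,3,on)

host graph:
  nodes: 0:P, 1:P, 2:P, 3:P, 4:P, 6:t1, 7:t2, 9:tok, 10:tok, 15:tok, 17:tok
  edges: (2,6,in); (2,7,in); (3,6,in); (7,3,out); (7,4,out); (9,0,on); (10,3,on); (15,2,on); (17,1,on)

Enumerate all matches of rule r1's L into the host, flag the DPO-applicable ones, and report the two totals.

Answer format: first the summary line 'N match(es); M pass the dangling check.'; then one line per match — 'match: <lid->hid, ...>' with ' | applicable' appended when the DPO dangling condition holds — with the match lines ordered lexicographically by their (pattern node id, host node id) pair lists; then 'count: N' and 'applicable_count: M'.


2 match(es); 2 pass the dangling check.
match: 0->6, 1->2, 2->3, 3->15, 4->10 | applicable
match: 0->6, 1->3, 2->2, 3->10, 4->15 | applicable
count: 2
applicable_count: 2


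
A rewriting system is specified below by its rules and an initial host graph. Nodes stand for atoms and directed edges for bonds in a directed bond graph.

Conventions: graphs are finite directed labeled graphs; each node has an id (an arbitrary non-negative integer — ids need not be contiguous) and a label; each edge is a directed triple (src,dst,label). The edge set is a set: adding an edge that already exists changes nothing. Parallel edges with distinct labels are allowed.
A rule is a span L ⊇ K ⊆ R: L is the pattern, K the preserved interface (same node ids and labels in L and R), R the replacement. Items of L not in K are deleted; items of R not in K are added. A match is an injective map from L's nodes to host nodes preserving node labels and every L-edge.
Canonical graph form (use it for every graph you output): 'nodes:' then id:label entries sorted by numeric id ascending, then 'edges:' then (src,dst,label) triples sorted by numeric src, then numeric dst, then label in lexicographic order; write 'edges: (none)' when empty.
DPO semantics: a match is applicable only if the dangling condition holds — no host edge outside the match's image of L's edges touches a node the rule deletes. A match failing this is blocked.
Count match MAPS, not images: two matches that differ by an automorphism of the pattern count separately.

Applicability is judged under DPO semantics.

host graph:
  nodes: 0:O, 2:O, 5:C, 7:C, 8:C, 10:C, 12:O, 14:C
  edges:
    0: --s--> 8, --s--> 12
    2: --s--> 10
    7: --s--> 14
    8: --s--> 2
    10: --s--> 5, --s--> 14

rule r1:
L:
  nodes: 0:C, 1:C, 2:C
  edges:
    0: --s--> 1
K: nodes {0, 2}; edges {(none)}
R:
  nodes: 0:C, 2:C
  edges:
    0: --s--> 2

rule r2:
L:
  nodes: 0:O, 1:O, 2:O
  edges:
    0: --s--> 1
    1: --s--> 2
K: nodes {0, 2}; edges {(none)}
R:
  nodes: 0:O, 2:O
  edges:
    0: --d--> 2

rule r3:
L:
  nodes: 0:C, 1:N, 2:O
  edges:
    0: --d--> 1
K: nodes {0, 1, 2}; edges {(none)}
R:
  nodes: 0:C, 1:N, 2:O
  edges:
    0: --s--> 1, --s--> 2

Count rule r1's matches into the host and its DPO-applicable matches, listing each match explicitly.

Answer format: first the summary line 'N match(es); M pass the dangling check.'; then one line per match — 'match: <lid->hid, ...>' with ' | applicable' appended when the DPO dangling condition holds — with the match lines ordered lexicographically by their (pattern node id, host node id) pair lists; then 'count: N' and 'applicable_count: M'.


9 match(es); 3 pass the dangling check.
match: 0->7, 1->14, 2->5
match: 0->7, 1->14, 2->8
match: 0->7, 1->14, 2->10
match: 0->10, 1->5, 2->7 | applicable
match: 0->10, 1->5, 2->8 | applicable
match: 0->10, 1->5, 2->14 | applicable
match: 0->10, 1->14, 2->5
match: 0->10, 1->14, 2->7
match: 0->10, 1->14, 2->8
count: 9
applicable_count: 3


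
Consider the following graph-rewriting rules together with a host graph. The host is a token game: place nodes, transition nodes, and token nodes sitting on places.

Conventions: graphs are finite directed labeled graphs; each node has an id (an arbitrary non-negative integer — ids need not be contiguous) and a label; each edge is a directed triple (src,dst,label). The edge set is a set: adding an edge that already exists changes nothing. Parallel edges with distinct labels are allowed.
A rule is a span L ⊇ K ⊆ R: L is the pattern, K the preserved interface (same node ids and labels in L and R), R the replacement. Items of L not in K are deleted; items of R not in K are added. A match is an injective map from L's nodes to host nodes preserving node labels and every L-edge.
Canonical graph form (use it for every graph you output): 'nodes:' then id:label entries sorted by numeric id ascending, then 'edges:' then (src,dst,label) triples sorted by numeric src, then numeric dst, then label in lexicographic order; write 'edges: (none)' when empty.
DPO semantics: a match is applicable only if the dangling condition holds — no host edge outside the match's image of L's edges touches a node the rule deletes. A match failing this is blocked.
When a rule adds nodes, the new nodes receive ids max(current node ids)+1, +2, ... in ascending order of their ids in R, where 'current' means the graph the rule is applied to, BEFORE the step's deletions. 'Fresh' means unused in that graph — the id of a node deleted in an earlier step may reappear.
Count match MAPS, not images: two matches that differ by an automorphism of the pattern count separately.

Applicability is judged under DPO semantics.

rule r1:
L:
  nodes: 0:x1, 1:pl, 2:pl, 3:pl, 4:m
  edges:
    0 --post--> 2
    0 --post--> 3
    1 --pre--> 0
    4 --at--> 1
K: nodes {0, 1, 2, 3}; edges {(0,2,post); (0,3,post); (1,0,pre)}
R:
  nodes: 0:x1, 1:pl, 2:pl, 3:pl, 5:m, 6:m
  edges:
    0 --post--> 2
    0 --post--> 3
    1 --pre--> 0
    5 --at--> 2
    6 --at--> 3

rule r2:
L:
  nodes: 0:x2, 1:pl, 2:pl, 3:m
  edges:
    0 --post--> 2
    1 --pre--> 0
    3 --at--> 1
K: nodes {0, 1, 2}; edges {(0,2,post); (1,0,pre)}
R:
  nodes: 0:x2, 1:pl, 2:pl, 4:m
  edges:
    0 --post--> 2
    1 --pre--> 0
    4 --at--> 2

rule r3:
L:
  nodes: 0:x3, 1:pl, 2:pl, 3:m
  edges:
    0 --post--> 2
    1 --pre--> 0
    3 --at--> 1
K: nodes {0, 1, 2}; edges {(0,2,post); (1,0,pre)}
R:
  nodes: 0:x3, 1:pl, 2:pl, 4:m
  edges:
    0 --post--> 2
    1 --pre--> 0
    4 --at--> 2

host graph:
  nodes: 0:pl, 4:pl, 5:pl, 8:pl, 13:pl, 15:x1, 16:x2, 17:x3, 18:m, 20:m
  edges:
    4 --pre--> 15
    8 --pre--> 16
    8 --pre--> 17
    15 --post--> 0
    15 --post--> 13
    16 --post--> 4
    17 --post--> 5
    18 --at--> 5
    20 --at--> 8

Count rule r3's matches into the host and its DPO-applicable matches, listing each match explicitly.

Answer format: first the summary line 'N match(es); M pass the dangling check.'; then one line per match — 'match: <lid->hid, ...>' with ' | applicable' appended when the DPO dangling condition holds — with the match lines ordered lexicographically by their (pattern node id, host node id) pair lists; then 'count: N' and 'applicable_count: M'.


1 match(es); 1 pass the dangling check.
match: 0->17, 1->8, 2->5, 3->20 | applicable
count: 1
applicable_count: 1


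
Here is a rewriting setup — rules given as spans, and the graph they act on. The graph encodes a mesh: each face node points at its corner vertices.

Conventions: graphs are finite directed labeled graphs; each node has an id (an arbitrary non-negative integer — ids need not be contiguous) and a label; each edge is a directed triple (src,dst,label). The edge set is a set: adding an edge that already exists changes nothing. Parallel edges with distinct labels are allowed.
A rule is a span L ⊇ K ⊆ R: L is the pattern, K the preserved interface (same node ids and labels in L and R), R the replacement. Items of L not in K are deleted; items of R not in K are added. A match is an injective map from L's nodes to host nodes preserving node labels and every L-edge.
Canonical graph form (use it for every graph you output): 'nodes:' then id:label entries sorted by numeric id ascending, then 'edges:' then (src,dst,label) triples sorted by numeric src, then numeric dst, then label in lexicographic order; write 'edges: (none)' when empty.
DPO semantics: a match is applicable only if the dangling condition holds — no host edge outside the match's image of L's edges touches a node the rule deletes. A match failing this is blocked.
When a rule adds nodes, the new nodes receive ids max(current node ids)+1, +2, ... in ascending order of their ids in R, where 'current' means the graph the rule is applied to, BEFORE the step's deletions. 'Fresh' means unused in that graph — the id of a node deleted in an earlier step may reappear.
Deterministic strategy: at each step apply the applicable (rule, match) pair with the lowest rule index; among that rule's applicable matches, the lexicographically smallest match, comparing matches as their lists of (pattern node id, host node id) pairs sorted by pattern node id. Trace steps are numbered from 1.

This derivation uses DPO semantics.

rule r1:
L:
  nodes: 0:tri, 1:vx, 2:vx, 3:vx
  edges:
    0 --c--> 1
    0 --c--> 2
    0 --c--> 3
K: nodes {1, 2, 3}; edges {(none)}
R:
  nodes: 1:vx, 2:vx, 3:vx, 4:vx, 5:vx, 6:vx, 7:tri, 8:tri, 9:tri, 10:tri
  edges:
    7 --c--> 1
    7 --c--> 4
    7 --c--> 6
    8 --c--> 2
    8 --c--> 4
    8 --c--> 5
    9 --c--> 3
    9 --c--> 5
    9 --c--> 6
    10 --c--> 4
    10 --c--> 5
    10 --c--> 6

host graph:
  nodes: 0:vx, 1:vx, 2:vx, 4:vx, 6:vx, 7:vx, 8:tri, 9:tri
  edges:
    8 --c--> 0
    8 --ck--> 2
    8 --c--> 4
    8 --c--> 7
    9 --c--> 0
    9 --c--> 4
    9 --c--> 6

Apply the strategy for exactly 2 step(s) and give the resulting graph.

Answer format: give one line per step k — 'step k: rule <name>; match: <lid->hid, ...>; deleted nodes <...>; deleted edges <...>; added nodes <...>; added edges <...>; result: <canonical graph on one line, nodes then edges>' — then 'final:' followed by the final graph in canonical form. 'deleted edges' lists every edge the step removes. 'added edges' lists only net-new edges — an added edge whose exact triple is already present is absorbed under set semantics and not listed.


step 1: rule r1; match: 0->9, 1->0, 2->4, 3->6; deleted nodes 9; deleted edges (9,0,c); (9,4,c); (9,6,c); added nodes 10, 11, 12, 13, 14, 15, 16; added edges (13,0,c); (13,10,c); (13,12,c); (14,4,c); (14,10,c); (14,11,c); (15,6,c); (15,11,c); (15,12,c); (16,10,c); (16,11,c); (16,12,c); result: nodes: 0:vx, 1:vx, 2:vx, 4:vx, 6:vx, 7:vx, 8:tri, 10:vx, 11:vx, 12:vx, 13:tri, 14:tri, 15:tri, 16:tri edges: (8,0,c); (8,2,ck); (8,4,c); (8,7,c); (13,0,c); (13,10,c); (13,12,c); (14,4,c); (14,10,c); (14,11,c); (15,6,c); (15,11,c); (15,12,c); (16,10,c); (16,11,c); (16,12,c)
step 2: rule r1; match: 0->13, 1->0, 2->10, 3->12; deleted nodes 13; deleted edges (13,0,c); (13,10,c); (13,12,c); added nodes 17, 18, 19, 20, 21, 22, 23; added edges (20,0,c); (20,17,c); (20,19,c); (21,10,c); (21,17,c); (21,18,c); (22,12,c); (22,18,c); (22,19,c); (23,17,c); (23,18,c); (23,19,c); result: nodes: 0:vx, 1:vx, 2:vx, 4:vx, 6:vx, 7:vx, 8:tri, 10:vx, 11:vx, 12:vx, 14:tri, 15:tri, 16:tri, 17:vx, 18:vx, 19:vx, 20:tri, 21:tri, 22:tri, 23:tri edges: (8,0,c); (8,2,ck); (8,4,c); (8,7,c); (14,4,c); (14,10,c); (14,11,c); (15,6,c); (15,11,c); (15,12,c); (16,10,c); (16,11,c); (16,12,c); (20,0,c); (20,17,c); (20,19,c); (21,10,c); (21,17,c); (21,18,c); (22,12,c); (22,18,c); (22,19,c); (23,17,c); (23,18,c); (23,19,c)
final:
nodes: 0:vx, 1:vx, 2:vx, 4:vx, 6:vx, 7:vx, 8:tri, 10:vx, 11:vx, 12:vx, 14:tri, 15:tri, 16:tri, 17:vx, 18:vx, 19:vx, 20:tri, 21:tri, 22:tri, 23:tri
edges: (8,0,c); (8,2,ck); (8,4,c); (8,7,c); (14,4,c); (14,10,c); (14,11,c); (15,6,c); (15,11,c); (15,12,c); (16,10,c); (16,11,c); (16,12,c); (20,0,c); (20,17,c); (20,19,c); (21,10,c); (21,17,c); (21,18,c); (22,12,c); (22,18,c); (22,19,c); (23,17,c); (23,18,c); (23,19,c)


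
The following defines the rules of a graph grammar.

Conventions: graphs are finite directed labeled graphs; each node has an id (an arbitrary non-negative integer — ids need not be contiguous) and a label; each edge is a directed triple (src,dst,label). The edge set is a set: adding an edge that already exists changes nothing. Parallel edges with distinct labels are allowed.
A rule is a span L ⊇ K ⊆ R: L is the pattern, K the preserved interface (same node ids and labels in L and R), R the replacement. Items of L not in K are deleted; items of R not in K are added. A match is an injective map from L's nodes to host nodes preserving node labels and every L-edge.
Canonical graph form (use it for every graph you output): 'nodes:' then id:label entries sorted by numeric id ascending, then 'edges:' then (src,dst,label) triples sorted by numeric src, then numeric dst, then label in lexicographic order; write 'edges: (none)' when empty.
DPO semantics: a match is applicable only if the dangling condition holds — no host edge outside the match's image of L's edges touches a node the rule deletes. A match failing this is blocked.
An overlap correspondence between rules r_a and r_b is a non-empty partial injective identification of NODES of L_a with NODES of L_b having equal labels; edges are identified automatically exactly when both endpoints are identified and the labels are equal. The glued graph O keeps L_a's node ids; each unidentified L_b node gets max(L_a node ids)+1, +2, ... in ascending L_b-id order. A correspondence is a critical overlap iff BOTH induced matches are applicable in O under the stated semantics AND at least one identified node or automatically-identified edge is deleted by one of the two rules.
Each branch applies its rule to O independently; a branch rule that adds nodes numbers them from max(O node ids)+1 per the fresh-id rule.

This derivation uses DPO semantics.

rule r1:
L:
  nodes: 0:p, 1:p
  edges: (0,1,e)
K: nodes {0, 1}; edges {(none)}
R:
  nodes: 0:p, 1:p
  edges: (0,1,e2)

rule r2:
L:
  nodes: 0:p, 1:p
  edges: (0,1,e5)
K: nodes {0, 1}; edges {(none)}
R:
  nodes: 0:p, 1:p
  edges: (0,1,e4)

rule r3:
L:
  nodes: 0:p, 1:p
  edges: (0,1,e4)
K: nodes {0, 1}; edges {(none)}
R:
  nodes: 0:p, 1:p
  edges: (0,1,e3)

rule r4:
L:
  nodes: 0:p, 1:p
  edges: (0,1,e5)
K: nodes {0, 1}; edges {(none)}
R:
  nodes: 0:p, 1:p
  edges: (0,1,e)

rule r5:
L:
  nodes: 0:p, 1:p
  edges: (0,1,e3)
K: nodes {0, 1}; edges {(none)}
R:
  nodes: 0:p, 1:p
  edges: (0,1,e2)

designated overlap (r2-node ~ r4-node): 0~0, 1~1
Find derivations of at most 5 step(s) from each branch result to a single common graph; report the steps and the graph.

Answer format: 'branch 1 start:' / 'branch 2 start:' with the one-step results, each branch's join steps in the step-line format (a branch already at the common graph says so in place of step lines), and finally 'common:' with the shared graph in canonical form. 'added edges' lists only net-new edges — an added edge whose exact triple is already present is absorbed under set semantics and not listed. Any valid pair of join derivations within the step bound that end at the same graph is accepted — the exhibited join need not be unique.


branch 1 start:
nodes: 0:p, 1:p
edges: (0,1,e4)
branch 2 start:
nodes: 0:p, 1:p
edges: (0,1,e)
branch 1 step 1: rule r3; match: 0->0, 1->1; deleted nodes (none); deleted edges (0,1,e4); added nodes (none); added edges (0,1,e3); result: nodes: 0:p, 1:p edges: (0,1,e3)
branch 1 step 2: rule r5; match: 0->0, 1->1; deleted nodes (none); deleted edges (0,1,e3); added nodes (none); added edges (0,1,e2); result: nodes: 0:p, 1:p edges: (0,1,e2)
branch 2 step 1: rule r1; match: 0->0, 1->1; deleted nodes (none); deleted edges (0,1,e); added nodes (none); added edges (0,1,e2); result: nodes: 0:p, 1:p edges: (0,1,e2)
common:
nodes: 0:p, 1:p
edges: (0,1,e2)


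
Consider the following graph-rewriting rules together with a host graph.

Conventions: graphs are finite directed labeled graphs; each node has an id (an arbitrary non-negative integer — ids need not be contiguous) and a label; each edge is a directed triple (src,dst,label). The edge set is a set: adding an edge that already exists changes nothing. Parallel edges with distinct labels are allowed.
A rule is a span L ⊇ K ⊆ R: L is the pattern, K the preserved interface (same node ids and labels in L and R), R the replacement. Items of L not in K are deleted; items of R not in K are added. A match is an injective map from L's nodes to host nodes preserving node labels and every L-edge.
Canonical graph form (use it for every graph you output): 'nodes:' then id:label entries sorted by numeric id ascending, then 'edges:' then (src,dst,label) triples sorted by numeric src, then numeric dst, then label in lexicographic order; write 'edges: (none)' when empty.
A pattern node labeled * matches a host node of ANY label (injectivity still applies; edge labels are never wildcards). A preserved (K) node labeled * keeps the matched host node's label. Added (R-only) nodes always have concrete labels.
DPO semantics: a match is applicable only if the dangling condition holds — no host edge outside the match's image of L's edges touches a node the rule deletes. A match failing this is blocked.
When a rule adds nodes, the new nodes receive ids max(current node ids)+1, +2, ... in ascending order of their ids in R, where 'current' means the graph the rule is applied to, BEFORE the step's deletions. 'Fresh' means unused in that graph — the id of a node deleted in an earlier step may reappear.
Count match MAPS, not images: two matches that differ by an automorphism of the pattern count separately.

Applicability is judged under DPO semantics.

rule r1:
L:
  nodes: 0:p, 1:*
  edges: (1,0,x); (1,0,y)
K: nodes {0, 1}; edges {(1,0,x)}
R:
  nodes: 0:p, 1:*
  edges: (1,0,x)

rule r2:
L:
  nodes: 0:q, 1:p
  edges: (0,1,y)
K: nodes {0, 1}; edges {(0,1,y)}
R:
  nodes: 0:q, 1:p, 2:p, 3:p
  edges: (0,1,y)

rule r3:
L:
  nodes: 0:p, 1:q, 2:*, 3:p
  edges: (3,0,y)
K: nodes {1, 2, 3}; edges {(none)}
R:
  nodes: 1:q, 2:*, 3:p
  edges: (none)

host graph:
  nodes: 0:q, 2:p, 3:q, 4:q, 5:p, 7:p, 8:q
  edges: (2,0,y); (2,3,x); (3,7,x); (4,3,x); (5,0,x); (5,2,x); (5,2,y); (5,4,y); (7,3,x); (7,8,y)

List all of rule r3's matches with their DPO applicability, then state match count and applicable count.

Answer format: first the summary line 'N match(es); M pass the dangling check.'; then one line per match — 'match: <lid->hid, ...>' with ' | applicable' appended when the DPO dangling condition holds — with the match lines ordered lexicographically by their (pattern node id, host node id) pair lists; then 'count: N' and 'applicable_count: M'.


16 match(es); 0 pass the dangling check.
match: 0->2, 1->0, 2->3, 3->5
match: 0->2, 1->0, 2->4, 3->5
match: 0->2, 1->0, 2->7, 3->5
match: 0->2, 1->0, 2->8, 3->5
match: 0->2, 1->3, 2->0, 3->5
match: 0->2, 1->3, 2->4, 3->5
match: 0->2, 1->3, 2->7, 3->5
match: 0->2, 1->3, 2->8, 3->5
match: 0->2, 1->4, 2->0, 3->5
match: 0->2, 1->4, 2->3, 3->5
match: 0->2, 1->4, 2->7, 3->5
match: 0->2, 1->4, 2->8, 3->5
match: 0->2, 1->8, 2->0, 3->5
match: 0->2, 1->8, 2->3, 3->5
match: 0->2, 1->8, 2->4, 3->5
match: 0->2, 1->8, 2->7, 3->5
count: 16
applicable_count: 0


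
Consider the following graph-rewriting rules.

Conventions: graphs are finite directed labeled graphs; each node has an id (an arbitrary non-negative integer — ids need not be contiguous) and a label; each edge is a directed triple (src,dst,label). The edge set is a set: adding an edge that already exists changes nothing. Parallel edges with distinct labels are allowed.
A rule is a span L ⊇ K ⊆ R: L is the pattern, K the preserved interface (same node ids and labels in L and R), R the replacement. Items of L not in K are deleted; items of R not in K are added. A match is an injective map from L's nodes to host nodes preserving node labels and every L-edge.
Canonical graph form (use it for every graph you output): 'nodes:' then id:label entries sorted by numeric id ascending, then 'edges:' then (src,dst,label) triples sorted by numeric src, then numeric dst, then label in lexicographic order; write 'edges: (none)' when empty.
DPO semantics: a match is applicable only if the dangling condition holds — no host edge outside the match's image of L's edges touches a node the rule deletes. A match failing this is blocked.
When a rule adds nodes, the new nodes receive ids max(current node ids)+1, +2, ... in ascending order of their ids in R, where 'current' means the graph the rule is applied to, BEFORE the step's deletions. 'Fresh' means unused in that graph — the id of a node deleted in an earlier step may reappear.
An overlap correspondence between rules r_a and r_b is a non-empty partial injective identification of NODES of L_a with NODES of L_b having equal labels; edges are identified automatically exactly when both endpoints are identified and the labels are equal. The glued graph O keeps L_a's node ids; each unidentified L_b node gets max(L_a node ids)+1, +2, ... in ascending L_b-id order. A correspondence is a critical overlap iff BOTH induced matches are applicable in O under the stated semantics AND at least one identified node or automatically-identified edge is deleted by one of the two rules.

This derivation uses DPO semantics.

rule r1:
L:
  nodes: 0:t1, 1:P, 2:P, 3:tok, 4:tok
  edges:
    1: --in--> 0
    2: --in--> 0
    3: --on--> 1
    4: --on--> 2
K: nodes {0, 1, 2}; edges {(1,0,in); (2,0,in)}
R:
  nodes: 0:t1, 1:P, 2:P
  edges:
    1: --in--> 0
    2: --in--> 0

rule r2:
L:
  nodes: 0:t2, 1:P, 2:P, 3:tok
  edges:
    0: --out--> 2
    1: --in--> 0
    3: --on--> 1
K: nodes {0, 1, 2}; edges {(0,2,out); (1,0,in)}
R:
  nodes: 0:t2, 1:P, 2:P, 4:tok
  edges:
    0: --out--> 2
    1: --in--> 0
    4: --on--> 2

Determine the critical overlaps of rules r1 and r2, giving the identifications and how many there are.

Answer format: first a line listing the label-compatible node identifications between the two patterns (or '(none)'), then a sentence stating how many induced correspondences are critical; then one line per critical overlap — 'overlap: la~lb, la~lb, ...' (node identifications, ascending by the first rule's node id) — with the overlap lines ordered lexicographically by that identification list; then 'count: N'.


label-compatible node identifications between L(r1) and L(r2): 1~1, 1~2, 2~1, 2~2, 3~3, 4~3
4 of the induced correspondences are critical overlaps of r1 and r2.
overlap: 1~1, 2~2, 3~3
overlap: 1~1, 3~3
overlap: 1~2, 2~1, 4~3
overlap: 2~1, 4~3
count: 4
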